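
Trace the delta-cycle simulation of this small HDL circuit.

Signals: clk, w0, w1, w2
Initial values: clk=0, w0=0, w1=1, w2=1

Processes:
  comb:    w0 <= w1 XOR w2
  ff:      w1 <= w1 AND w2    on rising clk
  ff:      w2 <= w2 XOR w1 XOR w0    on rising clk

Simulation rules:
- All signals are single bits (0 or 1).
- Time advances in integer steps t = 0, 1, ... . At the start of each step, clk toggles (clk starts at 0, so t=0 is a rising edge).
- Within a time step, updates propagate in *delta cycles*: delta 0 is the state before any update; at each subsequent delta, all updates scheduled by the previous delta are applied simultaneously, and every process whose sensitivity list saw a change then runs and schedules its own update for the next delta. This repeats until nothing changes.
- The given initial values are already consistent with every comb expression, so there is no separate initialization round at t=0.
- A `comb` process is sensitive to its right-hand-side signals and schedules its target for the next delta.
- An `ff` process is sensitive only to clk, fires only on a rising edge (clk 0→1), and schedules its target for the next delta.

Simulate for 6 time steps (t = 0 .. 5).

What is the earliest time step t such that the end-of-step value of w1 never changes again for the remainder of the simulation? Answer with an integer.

[bits: w0,clk,w2,w1]
t=0: Δ0=0011 Δ1=0111 Δ2=0101 Δ3=1101 | 3Δ
t=1: Δ0=1101 Δ1=1001 | 1Δ
t=2: Δ0=1001 Δ1=1101 Δ2=1100 Δ3=0100 | 3Δ
t=3: Δ0=0100 Δ1=0000 | 1Δ
t=4: Δ0=0000 Δ1=0100 | 1Δ
t=5: Δ0=0100 Δ1=0000 | 1Δ

2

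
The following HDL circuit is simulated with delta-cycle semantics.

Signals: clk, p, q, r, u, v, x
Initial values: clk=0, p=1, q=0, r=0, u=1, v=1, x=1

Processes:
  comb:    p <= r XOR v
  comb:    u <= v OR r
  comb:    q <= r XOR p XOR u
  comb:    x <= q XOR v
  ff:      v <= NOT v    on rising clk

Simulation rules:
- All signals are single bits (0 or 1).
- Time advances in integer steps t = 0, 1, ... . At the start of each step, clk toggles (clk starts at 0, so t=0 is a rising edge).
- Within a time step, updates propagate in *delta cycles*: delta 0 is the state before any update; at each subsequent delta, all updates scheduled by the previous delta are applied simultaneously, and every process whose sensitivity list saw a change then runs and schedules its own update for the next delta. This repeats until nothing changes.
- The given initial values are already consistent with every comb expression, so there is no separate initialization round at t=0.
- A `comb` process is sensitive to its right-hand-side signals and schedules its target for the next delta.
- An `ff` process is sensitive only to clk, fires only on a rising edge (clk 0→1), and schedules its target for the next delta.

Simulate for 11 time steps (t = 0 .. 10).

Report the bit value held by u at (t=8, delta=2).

1

[bits: v,x,q,p,clk,r,u]
t=0: Δ0=1101001 Δ1=1101101 Δ2=0101101 Δ3=0000100 | 3Δ
t=1: Δ0=0000100 Δ1=0000000 | 1Δ
t=2: Δ0=0000000 Δ1=0000100 Δ2=1000100 Δ3=1101101 | 3Δ
t=3: Δ0=1101101 Δ1=1101001 | 1Δ
t=4: Δ0=1101001 Δ1=1101101 Δ2=0101101 Δ3=0000100 | 3Δ
t=5: Δ0=0000100 Δ1=0000000 | 1Δ
t=6: Δ0=0000000 Δ1=0000100 Δ2=1000100 Δ3=1101101 | 3Δ
t=7: Δ0=1101101 Δ1=1101001 | 1Δ
t=8: Δ0=1101001 Δ1=1101101 Δ2=0101101 Δ3=0000100 | 3Δ
t=9: Δ0=0000100 Δ1=0000000 | 1Δ
t=10: Δ0=0000000 Δ1=0000100 Δ2=1000100 Δ3=1101101 | 3Δ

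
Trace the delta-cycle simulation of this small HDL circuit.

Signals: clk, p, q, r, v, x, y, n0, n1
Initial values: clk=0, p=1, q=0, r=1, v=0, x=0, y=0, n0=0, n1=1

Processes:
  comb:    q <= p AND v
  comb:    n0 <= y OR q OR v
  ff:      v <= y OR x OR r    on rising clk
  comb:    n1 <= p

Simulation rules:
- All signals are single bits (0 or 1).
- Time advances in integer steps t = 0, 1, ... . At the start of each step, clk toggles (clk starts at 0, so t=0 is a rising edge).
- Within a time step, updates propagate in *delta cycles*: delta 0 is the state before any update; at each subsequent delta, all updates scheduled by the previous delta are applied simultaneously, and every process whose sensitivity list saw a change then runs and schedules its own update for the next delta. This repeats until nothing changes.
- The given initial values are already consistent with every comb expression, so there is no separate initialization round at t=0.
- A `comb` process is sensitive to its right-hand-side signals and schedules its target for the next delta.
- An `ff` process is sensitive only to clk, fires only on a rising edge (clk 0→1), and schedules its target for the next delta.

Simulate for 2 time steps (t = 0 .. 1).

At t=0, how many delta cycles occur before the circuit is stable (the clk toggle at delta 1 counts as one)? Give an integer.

t0.Δ0 p=1 y=0 v=0 x=0 r=1 n1=1 n0=0 q=0 clk=0
t0.Δ1 p=1 y=0 v=0 x=0 r=1 n1=1 n0=0 q=0 clk=1
t0.Δ2 p=1 y=0 v=1 x=0 r=1 n1=1 n0=0 q=0 clk=1
t0.Δ3 p=1 y=0 v=1 x=0 r=1 n1=1 n0=1 q=1 clk=1
t1.Δ0 p=1 y=0 v=1 x=0 r=1 n1=1 n0=1 q=1 clk=1
t1.Δ1 p=1 y=0 v=1 x=0 r=1 n1=1 n0=1 q=1 clk=0

3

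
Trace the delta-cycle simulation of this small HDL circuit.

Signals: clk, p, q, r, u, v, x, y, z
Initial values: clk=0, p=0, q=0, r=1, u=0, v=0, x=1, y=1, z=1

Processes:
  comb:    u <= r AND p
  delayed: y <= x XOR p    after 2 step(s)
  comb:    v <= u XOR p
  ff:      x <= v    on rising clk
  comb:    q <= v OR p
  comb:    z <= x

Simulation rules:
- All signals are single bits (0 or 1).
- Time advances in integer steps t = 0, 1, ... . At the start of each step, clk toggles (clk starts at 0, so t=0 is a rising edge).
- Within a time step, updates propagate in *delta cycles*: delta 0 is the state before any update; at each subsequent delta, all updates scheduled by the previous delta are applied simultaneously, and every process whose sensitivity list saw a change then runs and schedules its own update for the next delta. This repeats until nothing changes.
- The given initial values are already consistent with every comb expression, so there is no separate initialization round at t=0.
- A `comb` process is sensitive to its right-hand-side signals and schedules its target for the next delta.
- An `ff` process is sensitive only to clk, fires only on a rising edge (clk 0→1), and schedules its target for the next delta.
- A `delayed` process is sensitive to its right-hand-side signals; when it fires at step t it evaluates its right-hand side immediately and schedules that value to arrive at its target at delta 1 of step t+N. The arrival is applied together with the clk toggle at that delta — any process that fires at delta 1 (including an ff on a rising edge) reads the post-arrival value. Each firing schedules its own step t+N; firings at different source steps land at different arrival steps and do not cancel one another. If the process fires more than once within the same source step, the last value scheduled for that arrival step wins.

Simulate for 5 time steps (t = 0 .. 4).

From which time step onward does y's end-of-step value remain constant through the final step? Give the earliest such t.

t0.Δ0 r=1 y=1 z=1 x=1 p=0 v=0 u=0 clk=0 q=0
t0.Δ1 r=1 y=1 z=1 x=1 p=0 v=0 u=0 clk=1 q=0
t0.Δ2 r=1 y=1 z=1 x=0 p=0 v=0 u=0 clk=1 q=0
t0.Δ3 r=1 y=1 z=0 x=0 p=0 v=0 u=0 clk=1 q=0
t1.Δ0 r=1 y=1 z=0 x=0 p=0 v=0 u=0 clk=1 q=0
t1.Δ1 r=1 y=1 z=0 x=0 p=0 v=0 u=0 clk=0 q=0
t2.Δ0 r=1 y=1 z=0 x=0 p=0 v=0 u=0 clk=0 q=0
t2.Δ1 r=1 y=0 z=0 x=0 p=0 v=0 u=0 clk=1 q=0
t3.Δ0 r=1 y=0 z=0 x=0 p=0 v=0 u=0 clk=1 q=0
t3.Δ1 r=1 y=0 z=0 x=0 p=0 v=0 u=0 clk=0 q=0
t4.Δ0 r=1 y=0 z=0 x=0 p=0 v=0 u=0 clk=0 q=0
t4.Δ1 r=1 y=0 z=0 x=0 p=0 v=0 u=0 clk=1 q=0

2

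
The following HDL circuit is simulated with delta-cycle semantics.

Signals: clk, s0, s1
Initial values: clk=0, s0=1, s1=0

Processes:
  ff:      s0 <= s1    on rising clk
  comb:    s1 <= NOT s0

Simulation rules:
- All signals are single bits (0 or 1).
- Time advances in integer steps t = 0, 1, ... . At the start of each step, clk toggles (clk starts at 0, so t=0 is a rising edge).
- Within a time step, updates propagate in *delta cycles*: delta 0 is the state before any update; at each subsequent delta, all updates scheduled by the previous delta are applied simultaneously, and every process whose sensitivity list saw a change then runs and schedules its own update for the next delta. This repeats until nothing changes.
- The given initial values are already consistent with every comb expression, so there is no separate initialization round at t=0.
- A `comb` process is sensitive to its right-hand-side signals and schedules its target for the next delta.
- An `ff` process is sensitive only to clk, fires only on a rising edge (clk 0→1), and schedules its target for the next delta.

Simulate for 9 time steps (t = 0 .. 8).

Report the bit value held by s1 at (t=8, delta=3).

1

t=0 Δ0: clk=0 s1=0 s0=1
  Δ1: clk:0→1
  Δ2: s0:1→0
  Δ3: s1:0→1
  (3Δ to stable)
t=1 Δ0: clk=1 s1=1 s0=0
  Δ1: clk:1→0
  (1Δ to stable)
t=2 Δ0: clk=0 s1=1 s0=0
  Δ1: clk:0→1
  Δ2: s0:0→1
  Δ3: s1:1→0
  (3Δ to stable)
t=3 Δ0: clk=1 s1=0 s0=1
  Δ1: clk:1→0
  (1Δ to stable)
t=4 Δ0: clk=0 s1=0 s0=1
  Δ1: clk:0→1
  Δ2: s0:1→0
  Δ3: s1:0→1
  (3Δ to stable)
t=5 Δ0: clk=1 s1=1 s0=0
  Δ1: clk:1→0
  (1Δ to stable)
t=6 Δ0: clk=0 s1=1 s0=0
  Δ1: clk:0→1
  Δ2: s0:0→1
  Δ3: s1:1→0
  (3Δ to stable)
t=7 Δ0: clk=1 s1=0 s0=1
  Δ1: clk:1→0
  (1Δ to stable)
t=8 Δ0: clk=0 s1=0 s0=1
  Δ1: clk:0→1
  Δ2: s0:1→0
  Δ3: s1:0→1
  (3Δ to stable)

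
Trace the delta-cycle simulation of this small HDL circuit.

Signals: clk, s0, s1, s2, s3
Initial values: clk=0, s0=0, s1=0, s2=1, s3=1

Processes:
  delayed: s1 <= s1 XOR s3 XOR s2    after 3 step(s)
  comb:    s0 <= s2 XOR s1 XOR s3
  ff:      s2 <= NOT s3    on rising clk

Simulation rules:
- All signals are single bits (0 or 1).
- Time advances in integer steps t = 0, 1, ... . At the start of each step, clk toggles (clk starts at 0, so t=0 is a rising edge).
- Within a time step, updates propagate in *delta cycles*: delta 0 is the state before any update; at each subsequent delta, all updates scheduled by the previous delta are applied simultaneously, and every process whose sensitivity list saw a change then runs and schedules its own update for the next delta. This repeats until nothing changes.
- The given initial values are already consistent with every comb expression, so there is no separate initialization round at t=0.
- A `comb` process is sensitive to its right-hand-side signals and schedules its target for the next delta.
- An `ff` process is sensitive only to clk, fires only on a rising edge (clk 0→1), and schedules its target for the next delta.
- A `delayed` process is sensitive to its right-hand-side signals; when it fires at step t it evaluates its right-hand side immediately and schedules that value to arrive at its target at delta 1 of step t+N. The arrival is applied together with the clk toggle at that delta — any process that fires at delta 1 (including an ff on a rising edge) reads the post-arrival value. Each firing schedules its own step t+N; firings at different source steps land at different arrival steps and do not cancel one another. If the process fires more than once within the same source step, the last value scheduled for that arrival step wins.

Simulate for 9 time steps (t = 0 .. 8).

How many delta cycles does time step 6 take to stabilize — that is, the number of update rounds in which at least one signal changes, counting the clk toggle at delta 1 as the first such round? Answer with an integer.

t0.Δ0 s3=1 clk=0 s0=0 s2=1 s1=0
t0.Δ1 s3=1 clk=1 s0=0 s2=1 s1=0
t0.Δ2 s3=1 clk=1 s0=0 s2=0 s1=0
t0.Δ3 s3=1 clk=1 s0=1 s2=0 s1=0
t1.Δ0 s3=1 clk=1 s0=1 s2=0 s1=0
t1.Δ1 s3=1 clk=0 s0=1 s2=0 s1=0
t2.Δ0 s3=1 clk=0 s0=1 s2=0 s1=0
t2.Δ1 s3=1 clk=1 s0=1 s2=0 s1=0
t3.Δ0 s3=1 clk=1 s0=1 s2=0 s1=0
t3.Δ1 s3=1 clk=0 s0=1 s2=0 s1=1
t3.Δ2 s3=1 clk=0 s0=0 s2=0 s1=1
t4.Δ0 s3=1 clk=0 s0=0 s2=0 s1=1
t4.Δ1 s3=1 clk=1 s0=0 s2=0 s1=1
t5.Δ0 s3=1 clk=1 s0=0 s2=0 s1=1
t5.Δ1 s3=1 clk=0 s0=0 s2=0 s1=1
t6.Δ0 s3=1 clk=0 s0=0 s2=0 s1=1
t6.Δ1 s3=1 clk=1 s0=0 s2=0 s1=0
t6.Δ2 s3=1 clk=1 s0=1 s2=0 s1=0
t7.Δ0 s3=1 clk=1 s0=1 s2=0 s1=0
t7.Δ1 s3=1 clk=0 s0=1 s2=0 s1=0
t8.Δ0 s3=1 clk=0 s0=1 s2=0 s1=0
t8.Δ1 s3=1 clk=1 s0=1 s2=0 s1=0

2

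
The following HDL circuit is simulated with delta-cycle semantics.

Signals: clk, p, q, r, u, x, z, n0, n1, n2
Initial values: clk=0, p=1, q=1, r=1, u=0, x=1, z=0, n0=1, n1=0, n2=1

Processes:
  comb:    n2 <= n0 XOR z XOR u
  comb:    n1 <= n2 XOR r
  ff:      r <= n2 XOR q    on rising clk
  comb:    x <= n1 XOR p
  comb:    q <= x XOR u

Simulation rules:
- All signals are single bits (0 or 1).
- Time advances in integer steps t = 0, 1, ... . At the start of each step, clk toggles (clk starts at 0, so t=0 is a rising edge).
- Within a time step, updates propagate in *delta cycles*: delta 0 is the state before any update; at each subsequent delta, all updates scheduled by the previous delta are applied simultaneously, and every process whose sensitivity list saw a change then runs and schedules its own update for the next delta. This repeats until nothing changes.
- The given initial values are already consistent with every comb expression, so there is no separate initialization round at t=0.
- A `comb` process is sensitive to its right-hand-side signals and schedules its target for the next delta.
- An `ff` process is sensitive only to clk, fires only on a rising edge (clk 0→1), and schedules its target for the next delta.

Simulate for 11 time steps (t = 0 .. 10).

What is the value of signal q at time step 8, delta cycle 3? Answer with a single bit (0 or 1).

t0.Δ0 q=1 n0=1 x=1 n1=0 z=0 u=0 clk=0 p=1 r=1 n2=1
t0.Δ1 q=1 n0=1 x=1 n1=0 z=0 u=0 clk=1 p=1 r=1 n2=1
t0.Δ2 q=1 n0=1 x=1 n1=0 z=0 u=0 clk=1 p=1 r=0 n2=1
t0.Δ3 q=1 n0=1 x=1 n1=1 z=0 u=0 clk=1 p=1 r=0 n2=1
t0.Δ4 q=1 n0=1 x=0 n1=1 z=0 u=0 clk=1 p=1 r=0 n2=1
t0.Δ5 q=0 n0=1 x=0 n1=1 z=0 u=0 clk=1 p=1 r=0 n2=1
t1.Δ0 q=0 n0=1 x=0 n1=1 z=0 u=0 clk=1 p=1 r=0 n2=1
t1.Δ1 q=0 n0=1 x=0 n1=1 z=0 u=0 clk=0 p=1 r=0 n2=1
t2.Δ0 q=0 n0=1 x=0 n1=1 z=0 u=0 clk=0 p=1 r=0 n2=1
t2.Δ1 q=0 n0=1 x=0 n1=1 z=0 u=0 clk=1 p=1 r=0 n2=1
t2.Δ2 q=0 n0=1 x=0 n1=1 z=0 u=0 clk=1 p=1 r=1 n2=1
t2.Δ3 q=0 n0=1 x=0 n1=0 z=0 u=0 clk=1 p=1 r=1 n2=1
t2.Δ4 q=0 n0=1 x=1 n1=0 z=0 u=0 clk=1 p=1 r=1 n2=1
t2.Δ5 q=1 n0=1 x=1 n1=0 z=0 u=0 clk=1 p=1 r=1 n2=1
t3.Δ0 q=1 n0=1 x=1 n1=0 z=0 u=0 clk=1 p=1 r=1 n2=1
t3.Δ1 q=1 n0=1 x=1 n1=0 z=0 u=0 clk=0 p=1 r=1 n2=1
t4.Δ0 q=1 n0=1 x=1 n1=0 z=0 u=0 clk=0 p=1 r=1 n2=1
t4.Δ1 q=1 n0=1 x=1 n1=0 z=0 u=0 clk=1 p=1 r=1 n2=1
t4.Δ2 q=1 n0=1 x=1 n1=0 z=0 u=0 clk=1 p=1 r=0 n2=1
t4.Δ3 q=1 n0=1 x=1 n1=1 z=0 u=0 clk=1 p=1 r=0 n2=1
t4.Δ4 q=1 n0=1 x=0 n1=1 z=0 u=0 clk=1 p=1 r=0 n2=1
t4.Δ5 q=0 n0=1 x=0 n1=1 z=0 u=0 clk=1 p=1 r=0 n2=1
t5.Δ0 q=0 n0=1 x=0 n1=1 z=0 u=0 clk=1 p=1 r=0 n2=1
t5.Δ1 q=0 n0=1 x=0 n1=1 z=0 u=0 clk=0 p=1 r=0 n2=1
t6.Δ0 q=0 n0=1 x=0 n1=1 z=0 u=0 clk=0 p=1 r=0 n2=1
t6.Δ1 q=0 n0=1 x=0 n1=1 z=0 u=0 clk=1 p=1 r=0 n2=1
t6.Δ2 q=0 n0=1 x=0 n1=1 z=0 u=0 clk=1 p=1 r=1 n2=1
t6.Δ3 q=0 n0=1 x=0 n1=0 z=0 u=0 clk=1 p=1 r=1 n2=1
t6.Δ4 q=0 n0=1 x=1 n1=0 z=0 u=0 clk=1 p=1 r=1 n2=1
t6.Δ5 q=1 n0=1 x=1 n1=0 z=0 u=0 clk=1 p=1 r=1 n2=1
t7.Δ0 q=1 n0=1 x=1 n1=0 z=0 u=0 clk=1 p=1 r=1 n2=1
t7.Δ1 q=1 n0=1 x=1 n1=0 z=0 u=0 clk=0 p=1 r=1 n2=1
t8.Δ0 q=1 n0=1 x=1 n1=0 z=0 u=0 clk=0 p=1 r=1 n2=1
t8.Δ1 q=1 n0=1 x=1 n1=0 z=0 u=0 clk=1 p=1 r=1 n2=1
t8.Δ2 q=1 n0=1 x=1 n1=0 z=0 u=0 clk=1 p=1 r=0 n2=1
t8.Δ3 q=1 n0=1 x=1 n1=1 z=0 u=0 clk=1 p=1 r=0 n2=1
t8.Δ4 q=1 n0=1 x=0 n1=1 z=0 u=0 clk=1 p=1 r=0 n2=1
t8.Δ5 q=0 n0=1 x=0 n1=1 z=0 u=0 clk=1 p=1 r=0 n2=1
t9.Δ0 q=0 n0=1 x=0 n1=1 z=0 u=0 clk=1 p=1 r=0 n2=1
t9.Δ1 q=0 n0=1 x=0 n1=1 z=0 u=0 clk=0 p=1 r=0 n2=1
t10.Δ0 q=0 n0=1 x=0 n1=1 z=0 u=0 clk=0 p=1 r=0 n2=1
t10.Δ1 q=0 n0=1 x=0 n1=1 z=0 u=0 clk=1 p=1 r=0 n2=1
t10.Δ2 q=0 n0=1 x=0 n1=1 z=0 u=0 clk=1 p=1 r=1 n2=1
t10.Δ3 q=0 n0=1 x=0 n1=0 z=0 u=0 clk=1 p=1 r=1 n2=1
t10.Δ4 q=0 n0=1 x=1 n1=0 z=0 u=0 clk=1 p=1 r=1 n2=1
t10.Δ5 q=1 n0=1 x=1 n1=0 z=0 u=0 clk=1 p=1 r=1 n2=1

1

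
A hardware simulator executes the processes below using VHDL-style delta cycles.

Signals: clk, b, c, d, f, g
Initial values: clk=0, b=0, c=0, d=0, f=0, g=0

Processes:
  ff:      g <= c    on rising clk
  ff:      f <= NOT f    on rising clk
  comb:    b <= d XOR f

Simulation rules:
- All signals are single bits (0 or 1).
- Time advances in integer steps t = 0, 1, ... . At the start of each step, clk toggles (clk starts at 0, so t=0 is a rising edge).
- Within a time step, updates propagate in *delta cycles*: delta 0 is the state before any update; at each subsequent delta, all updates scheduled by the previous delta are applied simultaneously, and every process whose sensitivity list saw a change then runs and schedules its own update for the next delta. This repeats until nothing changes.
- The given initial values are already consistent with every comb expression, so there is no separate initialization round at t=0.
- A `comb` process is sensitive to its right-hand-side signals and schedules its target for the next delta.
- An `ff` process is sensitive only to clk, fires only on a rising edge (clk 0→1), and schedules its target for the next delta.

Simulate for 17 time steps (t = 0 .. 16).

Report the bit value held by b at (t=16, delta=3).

1

t0.Δ0 f=0 g=0 clk=0 c=0 b=0 d=0
t0.Δ1 f=0 g=0 clk=1 c=0 b=0 d=0
t0.Δ2 f=1 g=0 clk=1 c=0 b=0 d=0
t0.Δ3 f=1 g=0 clk=1 c=0 b=1 d=0
t1.Δ0 f=1 g=0 clk=1 c=0 b=1 d=0
t1.Δ1 f=1 g=0 clk=0 c=0 b=1 d=0
t2.Δ0 f=1 g=0 clk=0 c=0 b=1 d=0
t2.Δ1 f=1 g=0 clk=1 c=0 b=1 d=0
t2.Δ2 f=0 g=0 clk=1 c=0 b=1 d=0
t2.Δ3 f=0 g=0 clk=1 c=0 b=0 d=0
t3.Δ0 f=0 g=0 clk=1 c=0 b=0 d=0
t3.Δ1 f=0 g=0 clk=0 c=0 b=0 d=0
t4.Δ0 f=0 g=0 clk=0 c=0 b=0 d=0
t4.Δ1 f=0 g=0 clk=1 c=0 b=0 d=0
t4.Δ2 f=1 g=0 clk=1 c=0 b=0 d=0
t4.Δ3 f=1 g=0 clk=1 c=0 b=1 d=0
t5.Δ0 f=1 g=0 clk=1 c=0 b=1 d=0
t5.Δ1 f=1 g=0 clk=0 c=0 b=1 d=0
t6.Δ0 f=1 g=0 clk=0 c=0 b=1 d=0
t6.Δ1 f=1 g=0 clk=1 c=0 b=1 d=0
t6.Δ2 f=0 g=0 clk=1 c=0 b=1 d=0
t6.Δ3 f=0 g=0 clk=1 c=0 b=0 d=0
t7.Δ0 f=0 g=0 clk=1 c=0 b=0 d=0
t7.Δ1 f=0 g=0 clk=0 c=0 b=0 d=0
t8.Δ0 f=0 g=0 clk=0 c=0 b=0 d=0
t8.Δ1 f=0 g=0 clk=1 c=0 b=0 d=0
t8.Δ2 f=1 g=0 clk=1 c=0 b=0 d=0
t8.Δ3 f=1 g=0 clk=1 c=0 b=1 d=0
t9.Δ0 f=1 g=0 clk=1 c=0 b=1 d=0
t9.Δ1 f=1 g=0 clk=0 c=0 b=1 d=0
t10.Δ0 f=1 g=0 clk=0 c=0 b=1 d=0
t10.Δ1 f=1 g=0 clk=1 c=0 b=1 d=0
t10.Δ2 f=0 g=0 clk=1 c=0 b=1 d=0
t10.Δ3 f=0 g=0 clk=1 c=0 b=0 d=0
t11.Δ0 f=0 g=0 clk=1 c=0 b=0 d=0
t11.Δ1 f=0 g=0 clk=0 c=0 b=0 d=0
t12.Δ0 f=0 g=0 clk=0 c=0 b=0 d=0
t12.Δ1 f=0 g=0 clk=1 c=0 b=0 d=0
t12.Δ2 f=1 g=0 clk=1 c=0 b=0 d=0
t12.Δ3 f=1 g=0 clk=1 c=0 b=1 d=0
t13.Δ0 f=1 g=0 clk=1 c=0 b=1 d=0
t13.Δ1 f=1 g=0 clk=0 c=0 b=1 d=0
t14.Δ0 f=1 g=0 clk=0 c=0 b=1 d=0
t14.Δ1 f=1 g=0 clk=1 c=0 b=1 d=0
t14.Δ2 f=0 g=0 clk=1 c=0 b=1 d=0
t14.Δ3 f=0 g=0 clk=1 c=0 b=0 d=0
t15.Δ0 f=0 g=0 clk=1 c=0 b=0 d=0
t15.Δ1 f=0 g=0 clk=0 c=0 b=0 d=0
t16.Δ0 f=0 g=0 clk=0 c=0 b=0 d=0
t16.Δ1 f=0 g=0 clk=1 c=0 b=0 d=0
t16.Δ2 f=1 g=0 clk=1 c=0 b=0 d=0
t16.Δ3 f=1 g=0 clk=1 c=0 b=1 d=0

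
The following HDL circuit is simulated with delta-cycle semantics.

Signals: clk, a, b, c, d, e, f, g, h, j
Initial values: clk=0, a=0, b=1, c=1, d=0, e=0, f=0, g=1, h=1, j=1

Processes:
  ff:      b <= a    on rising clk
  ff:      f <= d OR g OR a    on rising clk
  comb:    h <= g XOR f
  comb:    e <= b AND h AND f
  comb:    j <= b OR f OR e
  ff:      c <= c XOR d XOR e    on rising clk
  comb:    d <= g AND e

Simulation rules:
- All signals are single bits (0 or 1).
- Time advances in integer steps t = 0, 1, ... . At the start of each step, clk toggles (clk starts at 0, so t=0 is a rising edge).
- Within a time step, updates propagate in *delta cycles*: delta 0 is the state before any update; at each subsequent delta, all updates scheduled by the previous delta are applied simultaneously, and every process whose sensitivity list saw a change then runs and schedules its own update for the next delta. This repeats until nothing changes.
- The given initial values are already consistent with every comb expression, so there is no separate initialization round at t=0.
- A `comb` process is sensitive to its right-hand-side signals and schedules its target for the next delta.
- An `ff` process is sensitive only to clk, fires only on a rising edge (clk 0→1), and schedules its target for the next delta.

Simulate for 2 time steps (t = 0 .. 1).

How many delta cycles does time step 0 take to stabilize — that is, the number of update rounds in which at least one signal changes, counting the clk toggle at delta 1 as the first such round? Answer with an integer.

t0.Δ0 a=0 clk=0 h=1 c=1 g=1 j=1 f=0 e=0 b=1 d=0
t0.Δ1 a=0 clk=1 h=1 c=1 g=1 j=1 f=0 e=0 b=1 d=0
t0.Δ2 a=0 clk=1 h=1 c=1 g=1 j=1 f=1 e=0 b=0 d=0
t0.Δ3 a=0 clk=1 h=0 c=1 g=1 j=1 f=1 e=0 b=0 d=0
t1.Δ0 a=0 clk=1 h=0 c=1 g=1 j=1 f=1 e=0 b=0 d=0
t1.Δ1 a=0 clk=0 h=0 c=1 g=1 j=1 f=1 e=0 b=0 d=0

3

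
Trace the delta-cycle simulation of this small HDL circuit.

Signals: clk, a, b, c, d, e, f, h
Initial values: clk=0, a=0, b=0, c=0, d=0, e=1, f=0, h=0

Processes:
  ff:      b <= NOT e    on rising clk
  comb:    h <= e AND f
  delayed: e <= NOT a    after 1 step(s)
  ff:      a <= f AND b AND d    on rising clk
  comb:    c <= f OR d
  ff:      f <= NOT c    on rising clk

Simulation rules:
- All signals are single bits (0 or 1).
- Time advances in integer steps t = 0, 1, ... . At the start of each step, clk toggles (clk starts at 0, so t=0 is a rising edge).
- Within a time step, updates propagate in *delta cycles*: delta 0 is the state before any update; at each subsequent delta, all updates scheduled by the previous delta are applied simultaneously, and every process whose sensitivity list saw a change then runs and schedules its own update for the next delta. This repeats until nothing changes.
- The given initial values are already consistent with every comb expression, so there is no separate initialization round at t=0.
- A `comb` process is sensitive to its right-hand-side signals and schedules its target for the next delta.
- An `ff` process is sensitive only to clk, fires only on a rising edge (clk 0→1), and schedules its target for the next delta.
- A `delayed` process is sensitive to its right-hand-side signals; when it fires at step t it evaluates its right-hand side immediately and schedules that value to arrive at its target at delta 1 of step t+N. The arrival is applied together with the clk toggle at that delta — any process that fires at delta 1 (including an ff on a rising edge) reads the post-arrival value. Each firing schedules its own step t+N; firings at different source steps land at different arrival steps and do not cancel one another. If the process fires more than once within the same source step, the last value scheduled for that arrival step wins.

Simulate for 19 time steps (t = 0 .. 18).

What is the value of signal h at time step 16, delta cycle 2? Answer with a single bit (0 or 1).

[bits: c,h,f,a,e,d,b,clk]
t=0: Δ0=00001000 Δ1=00001001 Δ2=00101001 Δ3=11101001 | 3Δ
t=1: Δ0=11101001 Δ1=11101000 | 1Δ
t=2: Δ0=11101000 Δ1=11101001 Δ2=11001001 Δ3=00001001 | 3Δ
t=3: Δ0=00001001 Δ1=00001000 | 1Δ
t=4: Δ0=00001000 Δ1=00001001 Δ2=00101001 Δ3=11101001 | 3Δ
t=5: Δ0=11101001 Δ1=11101000 | 1Δ
t=6: Δ0=11101000 Δ1=11101001 Δ2=11001001 Δ3=00001001 | 3Δ
t=7: Δ0=00001001 Δ1=00001000 | 1Δ
t=8: Δ0=00001000 Δ1=00001001 Δ2=00101001 Δ3=11101001 | 3Δ
t=9: Δ0=11101001 Δ1=11101000 | 1Δ
t=10: Δ0=11101000 Δ1=11101001 Δ2=11001001 Δ3=00001001 | 3Δ
t=11: Δ0=00001001 Δ1=00001000 | 1Δ
t=12: Δ0=00001000 Δ1=00001001 Δ2=00101001 Δ3=11101001 | 3Δ
t=13: Δ0=11101001 Δ1=11101000 | 1Δ
t=14: Δ0=11101000 Δ1=11101001 Δ2=11001001 Δ3=00001001 | 3Δ
t=15: Δ0=00001001 Δ1=00001000 | 1Δ
t=16: Δ0=00001000 Δ1=00001001 Δ2=00101001 Δ3=11101001 | 3Δ
t=17: Δ0=11101001 Δ1=11101000 | 1Δ
t=18: Δ0=11101000 Δ1=11101001 Δ2=11001001 Δ3=00001001 | 3Δ

0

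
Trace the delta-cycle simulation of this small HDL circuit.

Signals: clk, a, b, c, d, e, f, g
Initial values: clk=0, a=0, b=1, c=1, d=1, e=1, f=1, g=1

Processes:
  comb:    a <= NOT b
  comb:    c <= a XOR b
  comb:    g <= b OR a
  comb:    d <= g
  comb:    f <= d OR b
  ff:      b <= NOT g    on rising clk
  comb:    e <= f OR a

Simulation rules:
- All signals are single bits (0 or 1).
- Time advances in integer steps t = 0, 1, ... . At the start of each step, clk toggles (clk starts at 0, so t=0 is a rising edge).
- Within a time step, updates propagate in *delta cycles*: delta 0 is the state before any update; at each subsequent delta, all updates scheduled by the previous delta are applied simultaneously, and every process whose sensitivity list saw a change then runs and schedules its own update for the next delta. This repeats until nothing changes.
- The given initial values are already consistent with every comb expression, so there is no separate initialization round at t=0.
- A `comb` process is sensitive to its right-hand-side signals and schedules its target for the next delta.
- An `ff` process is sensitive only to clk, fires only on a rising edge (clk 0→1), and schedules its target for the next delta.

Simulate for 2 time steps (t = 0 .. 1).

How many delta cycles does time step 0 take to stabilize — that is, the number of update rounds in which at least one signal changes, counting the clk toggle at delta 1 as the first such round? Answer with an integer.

t=0 Δ0: b=1 c=1 e=1 clk=0 g=1 d=1 a=0 f=1
  Δ1: clk:0→1
  Δ2: b:1→0
  Δ3: c:1→0, g:1→0, a:0→1
  Δ4: c:0→1, g:0→1, d:1→0
  Δ5: d:0→1, f:1→0
  Δ6: f:0→1
  (6Δ to stable)
t=1 Δ0: b=0 c=1 e=1 clk=1 g=1 d=1 a=1 f=1
  Δ1: clk:1→0
  (1Δ to stable)

6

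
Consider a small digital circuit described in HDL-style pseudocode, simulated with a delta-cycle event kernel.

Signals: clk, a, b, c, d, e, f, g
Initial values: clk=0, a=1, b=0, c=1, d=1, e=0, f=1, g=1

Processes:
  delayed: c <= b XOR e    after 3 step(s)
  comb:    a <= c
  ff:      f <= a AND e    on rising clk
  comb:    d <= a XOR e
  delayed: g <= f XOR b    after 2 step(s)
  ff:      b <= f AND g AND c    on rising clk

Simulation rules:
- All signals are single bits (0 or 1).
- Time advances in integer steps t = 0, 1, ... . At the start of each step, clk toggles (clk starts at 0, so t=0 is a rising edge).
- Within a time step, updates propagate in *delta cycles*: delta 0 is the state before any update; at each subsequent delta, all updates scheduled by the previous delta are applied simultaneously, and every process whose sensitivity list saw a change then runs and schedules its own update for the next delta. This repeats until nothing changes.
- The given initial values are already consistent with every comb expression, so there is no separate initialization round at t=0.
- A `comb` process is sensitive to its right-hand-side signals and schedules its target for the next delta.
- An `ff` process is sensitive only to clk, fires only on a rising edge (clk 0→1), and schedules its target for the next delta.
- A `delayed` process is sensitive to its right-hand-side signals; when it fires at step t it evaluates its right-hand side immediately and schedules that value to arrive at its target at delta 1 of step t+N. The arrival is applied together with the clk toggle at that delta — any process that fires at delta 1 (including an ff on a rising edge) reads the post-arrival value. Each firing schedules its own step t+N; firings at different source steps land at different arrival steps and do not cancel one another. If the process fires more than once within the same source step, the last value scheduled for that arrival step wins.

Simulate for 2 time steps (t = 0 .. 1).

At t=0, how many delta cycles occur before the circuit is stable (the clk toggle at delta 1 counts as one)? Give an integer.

2

t0.Δ0 c=1 g=1 e=0 f=1 d=1 a=1 clk=0 b=0
t0.Δ1 c=1 g=1 e=0 f=1 d=1 a=1 clk=1 b=0
t0.Δ2 c=1 g=1 e=0 f=0 d=1 a=1 clk=1 b=1
t1.Δ0 c=1 g=1 e=0 f=0 d=1 a=1 clk=1 b=1
t1.Δ1 c=1 g=1 e=0 f=0 d=1 a=1 clk=0 b=1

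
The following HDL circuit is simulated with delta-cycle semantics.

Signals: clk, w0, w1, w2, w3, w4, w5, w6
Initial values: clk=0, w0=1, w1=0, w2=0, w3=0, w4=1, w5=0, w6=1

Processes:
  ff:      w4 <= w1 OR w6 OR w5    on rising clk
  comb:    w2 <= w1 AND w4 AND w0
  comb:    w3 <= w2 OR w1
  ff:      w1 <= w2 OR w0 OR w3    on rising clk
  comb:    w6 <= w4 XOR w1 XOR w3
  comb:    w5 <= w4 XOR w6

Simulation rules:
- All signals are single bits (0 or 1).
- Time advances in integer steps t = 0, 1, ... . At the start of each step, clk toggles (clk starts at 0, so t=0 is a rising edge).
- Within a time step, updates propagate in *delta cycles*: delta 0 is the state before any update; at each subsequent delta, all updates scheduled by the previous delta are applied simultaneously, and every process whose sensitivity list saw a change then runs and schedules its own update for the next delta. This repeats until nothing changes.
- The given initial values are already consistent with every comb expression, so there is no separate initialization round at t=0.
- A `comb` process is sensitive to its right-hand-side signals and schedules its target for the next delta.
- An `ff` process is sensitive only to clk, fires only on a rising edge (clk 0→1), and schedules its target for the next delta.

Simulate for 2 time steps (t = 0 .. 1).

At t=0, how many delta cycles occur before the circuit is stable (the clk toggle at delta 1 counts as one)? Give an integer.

5

t=0 Δ0: w0=1 w4=1 clk=0 w5=0 w3=0 w2=0 w6=1 w1=0
  Δ1: clk:0→1
  Δ2: w1:0→1
  Δ3: w3:0→1, w2:0→1, w6:1→0
  Δ4: w5:0→1, w6:0→1
  Δ5: w5:1→0
  (5Δ to stable)
t=1 Δ0: w0=1 w4=1 clk=1 w5=0 w3=1 w2=1 w6=1 w1=1
  Δ1: clk:1→0
  (1Δ to stable)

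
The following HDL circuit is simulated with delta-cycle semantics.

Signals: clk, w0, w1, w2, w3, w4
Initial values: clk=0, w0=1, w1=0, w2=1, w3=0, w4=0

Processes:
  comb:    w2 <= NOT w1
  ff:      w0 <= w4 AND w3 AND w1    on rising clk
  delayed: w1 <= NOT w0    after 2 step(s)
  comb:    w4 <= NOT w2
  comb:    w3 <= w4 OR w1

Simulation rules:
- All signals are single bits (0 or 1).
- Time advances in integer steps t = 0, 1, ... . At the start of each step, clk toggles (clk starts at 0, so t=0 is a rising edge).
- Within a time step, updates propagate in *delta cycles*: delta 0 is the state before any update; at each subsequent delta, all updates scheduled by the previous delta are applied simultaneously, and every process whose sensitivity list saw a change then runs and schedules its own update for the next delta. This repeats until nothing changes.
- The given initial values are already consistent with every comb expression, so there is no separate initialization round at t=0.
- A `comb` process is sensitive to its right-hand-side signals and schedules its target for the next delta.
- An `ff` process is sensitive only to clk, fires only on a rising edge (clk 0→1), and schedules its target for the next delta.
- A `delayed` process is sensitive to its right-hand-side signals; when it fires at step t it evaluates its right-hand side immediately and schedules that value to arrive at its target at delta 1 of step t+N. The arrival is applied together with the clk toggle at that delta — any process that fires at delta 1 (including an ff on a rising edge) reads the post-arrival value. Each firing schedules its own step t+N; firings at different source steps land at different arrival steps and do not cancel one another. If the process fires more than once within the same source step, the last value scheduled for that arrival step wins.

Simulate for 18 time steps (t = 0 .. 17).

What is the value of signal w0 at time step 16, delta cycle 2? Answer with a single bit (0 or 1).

[bits: w1,w4,clk,w3,w0,w2]
t=0: Δ0=000011 Δ1=001011 Δ2=001001 | 2Δ
t=1: Δ0=001001 Δ1=000001 | 1Δ
t=2: Δ0=000001 Δ1=101001 Δ2=101100 Δ3=111100 | 3Δ
t=3: Δ0=111100 Δ1=110100 | 1Δ
t=4: Δ0=110100 Δ1=111100 Δ2=111110 | 2Δ
t=5: Δ0=111110 Δ1=110110 | 1Δ
t=6: Δ0=110110 Δ1=011110 Δ2=011101 Δ3=001101 Δ4=001001 | 4Δ
t=7: Δ0=001001 Δ1=000001 | 1Δ
t=8: Δ0=000001 Δ1=101001 Δ2=101100 Δ3=111100 | 3Δ
t=9: Δ0=111100 Δ1=110100 | 1Δ
t=10: Δ0=110100 Δ1=111100 Δ2=111110 | 2Δ
t=11: Δ0=111110 Δ1=110110 | 1Δ
t=12: Δ0=110110 Δ1=011110 Δ2=011101 Δ3=001101 Δ4=001001 | 4Δ
t=13: Δ0=001001 Δ1=000001 | 1Δ
t=14: Δ0=000001 Δ1=101001 Δ2=101100 Δ3=111100 | 3Δ
t=15: Δ0=111100 Δ1=110100 | 1Δ
t=16: Δ0=110100 Δ1=111100 Δ2=111110 | 2Δ
t=17: Δ0=111110 Δ1=110110 | 1Δ

1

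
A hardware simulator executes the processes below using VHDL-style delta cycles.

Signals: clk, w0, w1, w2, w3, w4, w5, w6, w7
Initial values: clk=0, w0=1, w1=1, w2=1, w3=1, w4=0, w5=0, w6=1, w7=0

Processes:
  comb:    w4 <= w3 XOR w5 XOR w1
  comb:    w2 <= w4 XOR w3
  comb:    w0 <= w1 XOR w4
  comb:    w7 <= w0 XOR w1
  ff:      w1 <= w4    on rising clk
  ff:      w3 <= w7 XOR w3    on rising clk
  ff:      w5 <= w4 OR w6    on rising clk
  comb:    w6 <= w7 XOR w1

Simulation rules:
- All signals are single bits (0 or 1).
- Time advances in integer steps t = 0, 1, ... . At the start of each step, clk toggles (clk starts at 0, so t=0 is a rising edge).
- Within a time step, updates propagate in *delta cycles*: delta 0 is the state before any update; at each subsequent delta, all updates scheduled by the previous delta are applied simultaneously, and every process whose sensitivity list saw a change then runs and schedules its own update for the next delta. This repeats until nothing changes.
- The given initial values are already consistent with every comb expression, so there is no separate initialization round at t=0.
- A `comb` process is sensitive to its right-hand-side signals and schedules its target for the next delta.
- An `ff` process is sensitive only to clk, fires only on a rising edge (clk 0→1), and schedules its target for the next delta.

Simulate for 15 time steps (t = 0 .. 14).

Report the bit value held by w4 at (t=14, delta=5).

1

[bits: w4,w6,w0,clk,w5,w2,w1,w7,w3]
t=0: Δ0=011001101 Δ1=011101101 Δ2=011111001 Δ3=000111011 Δ4=010111001 Δ5=000111001 | 5Δ
t=1: Δ0=000111001 Δ1=000011001 | 1Δ
t=2: Δ0=000011001 Δ1=000111001 Δ2=000101001 Δ3=100101001 Δ4=101100001 Δ5=101100011 Δ6=111100011 | 6Δ
t=3: Δ0=111100011 Δ1=111000011 | 1Δ
t=4: Δ0=111000011 Δ1=111100011 Δ2=111110110 Δ3=000111100 Δ4=011110110 Δ5=001110100 Δ6=011110100 | 6Δ
t=5: Δ0=011110100 Δ1=011010100 | 1Δ
t=6: Δ0=011010100 Δ1=011110100 Δ2=011110000 Δ3=100110010 Δ4=111111000 Δ5=101111010 Δ6=111111010 | 6Δ
t=7: Δ0=111111010 Δ1=111011010 | 1Δ
t=8: Δ0=111011010 Δ1=111111010 Δ2=111111111 Δ3=100110101 Δ4=110110111 Δ5=100110111 | 5Δ
t=9: Δ0=100110111 Δ1=100010111 | 1Δ
t=10: Δ0=100010111 Δ1=100110111 Δ2=100110110 Δ3=000111110 Δ4=001110110 Δ5=001110100 Δ6=011110100 | 6Δ
t=11: Δ0=011110100 Δ1=011010100 | 1Δ
t=12: Δ0=011010100 Δ1=011110100 Δ2=011110000 Δ3=100110010 Δ4=111111000 Δ5=101111010 Δ6=111111010 | 6Δ
t=13: Δ0=111111010 Δ1=111011010 | 1Δ
t=14: Δ0=111011010 Δ1=111111010 Δ2=111111111 Δ3=100110101 Δ4=110110111 Δ5=100110111 | 5Δ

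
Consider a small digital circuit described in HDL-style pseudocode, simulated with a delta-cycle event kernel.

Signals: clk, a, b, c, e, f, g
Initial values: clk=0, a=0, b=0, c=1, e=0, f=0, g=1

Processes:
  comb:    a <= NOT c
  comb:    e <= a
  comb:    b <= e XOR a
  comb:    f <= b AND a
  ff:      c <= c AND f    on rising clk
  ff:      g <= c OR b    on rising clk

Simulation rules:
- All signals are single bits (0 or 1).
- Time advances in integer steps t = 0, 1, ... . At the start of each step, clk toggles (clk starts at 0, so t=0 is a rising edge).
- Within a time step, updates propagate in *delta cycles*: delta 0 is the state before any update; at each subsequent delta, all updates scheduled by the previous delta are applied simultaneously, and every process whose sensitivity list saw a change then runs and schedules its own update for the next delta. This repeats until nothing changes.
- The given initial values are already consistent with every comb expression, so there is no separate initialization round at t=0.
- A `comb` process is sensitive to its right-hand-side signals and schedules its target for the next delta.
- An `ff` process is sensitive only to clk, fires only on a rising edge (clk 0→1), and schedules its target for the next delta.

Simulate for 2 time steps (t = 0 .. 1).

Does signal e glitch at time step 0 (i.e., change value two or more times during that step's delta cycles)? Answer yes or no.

no

t=0 Δ0: f=0 b=0 clk=0 e=0 g=1 c=1 a=0
  Δ1: clk:0→1
  Δ2: c:1→0
  Δ3: a:0→1
  Δ4: b:0→1, e:0→1
  Δ5: f:0→1, b:1→0
  Δ6: f:1→0
  (6Δ to stable)
t=1 Δ0: f=0 b=0 clk=1 e=1 g=1 c=0 a=1
  Δ1: clk:1→0
  (1Δ to stable)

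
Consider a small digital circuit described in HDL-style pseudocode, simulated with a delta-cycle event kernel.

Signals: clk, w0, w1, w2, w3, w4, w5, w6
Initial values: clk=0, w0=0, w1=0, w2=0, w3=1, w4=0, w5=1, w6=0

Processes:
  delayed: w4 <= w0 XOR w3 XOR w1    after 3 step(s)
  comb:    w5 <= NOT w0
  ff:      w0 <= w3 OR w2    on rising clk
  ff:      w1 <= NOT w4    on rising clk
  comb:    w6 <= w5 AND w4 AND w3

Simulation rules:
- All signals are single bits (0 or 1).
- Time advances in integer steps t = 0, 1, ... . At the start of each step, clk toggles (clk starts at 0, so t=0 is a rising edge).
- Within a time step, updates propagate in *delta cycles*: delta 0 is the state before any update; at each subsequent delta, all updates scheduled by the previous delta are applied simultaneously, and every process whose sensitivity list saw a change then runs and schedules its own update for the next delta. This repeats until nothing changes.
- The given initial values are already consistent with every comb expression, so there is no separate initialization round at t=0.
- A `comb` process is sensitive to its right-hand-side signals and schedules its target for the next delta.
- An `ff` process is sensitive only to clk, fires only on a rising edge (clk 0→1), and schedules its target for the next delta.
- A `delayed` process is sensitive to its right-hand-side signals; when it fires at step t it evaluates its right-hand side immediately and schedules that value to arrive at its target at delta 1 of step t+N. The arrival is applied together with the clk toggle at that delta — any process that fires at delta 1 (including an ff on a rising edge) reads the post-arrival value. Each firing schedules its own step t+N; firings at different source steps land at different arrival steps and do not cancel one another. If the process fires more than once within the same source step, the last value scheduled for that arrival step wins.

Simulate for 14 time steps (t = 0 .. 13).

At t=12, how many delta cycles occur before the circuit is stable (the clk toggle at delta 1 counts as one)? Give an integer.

t=0 Δ0: w1=0 w5=1 w3=1 w4=0 w6=0 w2=0 w0=0 clk=0
  Δ1: clk:0→1
  Δ2: w1:0→1, w0:0→1
  Δ3: w5:1→0
  (3Δ to stable)
t=1 Δ0: w1=1 w5=0 w3=1 w4=0 w6=0 w2=0 w0=1 clk=1
  Δ1: clk:1→0
  (1Δ to stable)
t=2 Δ0: w1=1 w5=0 w3=1 w4=0 w6=0 w2=0 w0=1 clk=0
  Δ1: clk:0→1
  (1Δ to stable)
t=3 Δ0: w1=1 w5=0 w3=1 w4=0 w6=0 w2=0 w0=1 clk=1
  Δ1: w4:0→1, clk:1→0
  (1Δ to stable)
t=4 Δ0: w1=1 w5=0 w3=1 w4=1 w6=0 w2=0 w0=1 clk=0
  Δ1: clk:0→1
  Δ2: w1:1→0
  (2Δ to stable)
t=5 Δ0: w1=0 w5=0 w3=1 w4=1 w6=0 w2=0 w0=1 clk=1
  Δ1: clk:1→0
  (1Δ to stable)
t=6 Δ0: w1=0 w5=0 w3=1 w4=1 w6=0 w2=0 w0=1 clk=0
  Δ1: clk:0→1
  (1Δ to stable)
t=7 Δ0: w1=0 w5=0 w3=1 w4=1 w6=0 w2=0 w0=1 clk=1
  Δ1: w4:1→0, clk:1→0
  (1Δ to stable)
t=8 Δ0: w1=0 w5=0 w3=1 w4=0 w6=0 w2=0 w0=1 clk=0
  Δ1: clk:0→1
  Δ2: w1:0→1
  (2Δ to stable)
t=9 Δ0: w1=1 w5=0 w3=1 w4=0 w6=0 w2=0 w0=1 clk=1
  Δ1: clk:1→0
  (1Δ to stable)
t=10 Δ0: w1=1 w5=0 w3=1 w4=0 w6=0 w2=0 w0=1 clk=0
  Δ1: clk:0→1
  (1Δ to stable)
t=11 Δ0: w1=1 w5=0 w3=1 w4=0 w6=0 w2=0 w0=1 clk=1
  Δ1: w4:0→1, clk:1→0
  (1Δ to stable)
t=12 Δ0: w1=1 w5=0 w3=1 w4=1 w6=0 w2=0 w0=1 clk=0
  Δ1: clk:0→1
  Δ2: w1:1→0
  (2Δ to stable)
t=13 Δ0: w1=0 w5=0 w3=1 w4=1 w6=0 w2=0 w0=1 clk=1
  Δ1: clk:1→0
  (1Δ to stable)

2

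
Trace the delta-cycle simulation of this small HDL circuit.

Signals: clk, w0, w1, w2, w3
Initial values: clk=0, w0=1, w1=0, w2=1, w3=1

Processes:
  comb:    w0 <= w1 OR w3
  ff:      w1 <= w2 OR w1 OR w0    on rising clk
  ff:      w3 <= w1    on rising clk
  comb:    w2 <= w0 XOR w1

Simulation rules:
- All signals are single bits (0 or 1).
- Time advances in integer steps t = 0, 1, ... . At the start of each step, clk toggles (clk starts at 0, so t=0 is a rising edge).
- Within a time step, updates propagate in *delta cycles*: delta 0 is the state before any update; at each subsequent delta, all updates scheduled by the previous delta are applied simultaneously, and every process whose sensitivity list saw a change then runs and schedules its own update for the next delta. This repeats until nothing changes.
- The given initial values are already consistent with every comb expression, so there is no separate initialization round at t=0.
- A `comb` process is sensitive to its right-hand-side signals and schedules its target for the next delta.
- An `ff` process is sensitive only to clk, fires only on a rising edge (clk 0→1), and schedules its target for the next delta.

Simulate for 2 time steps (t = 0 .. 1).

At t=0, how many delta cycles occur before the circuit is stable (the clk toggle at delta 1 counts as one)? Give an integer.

t=0 Δ0: w2=1 w0=1 w3=1 w1=0 clk=0
  Δ1: clk:0→1
  Δ2: w3:1→0, w1:0→1
  Δ3: w2:1→0
  (3Δ to stable)
t=1 Δ0: w2=0 w0=1 w3=0 w1=1 clk=1
  Δ1: clk:1→0
  (1Δ to stable)

3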